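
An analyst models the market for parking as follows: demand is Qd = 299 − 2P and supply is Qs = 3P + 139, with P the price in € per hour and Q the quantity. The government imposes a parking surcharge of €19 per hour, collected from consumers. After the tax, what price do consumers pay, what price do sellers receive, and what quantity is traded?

Consumers pay €43.4; sellers receive €24.4; quantity = 212.2.

Before the tax: set 299 − 2P = 3P + 139 → P* = €32, Q* = 235.
With the tax collected from consumers, demand (in seller-price terms) shifts: Qd = 299 − 2(P + 19).
Solving gives Q = 212.2 with consumers paying €43.4 and sellers receiving €24.4 (the €19 wedge).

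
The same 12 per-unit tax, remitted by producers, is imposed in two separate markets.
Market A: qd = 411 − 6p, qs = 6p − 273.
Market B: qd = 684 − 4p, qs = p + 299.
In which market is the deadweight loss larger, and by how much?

Market A: pre-tax p* = 57, q* = 69; post-tax q = 33; deadweight loss = 216.
Market B: pre-tax p* = 77, q* = 376; post-tax q = 366.4; deadweight loss = 57.6.
Difference: 216 vs 57.6 → market A is larger by 158.4.

Market A, by 158.4.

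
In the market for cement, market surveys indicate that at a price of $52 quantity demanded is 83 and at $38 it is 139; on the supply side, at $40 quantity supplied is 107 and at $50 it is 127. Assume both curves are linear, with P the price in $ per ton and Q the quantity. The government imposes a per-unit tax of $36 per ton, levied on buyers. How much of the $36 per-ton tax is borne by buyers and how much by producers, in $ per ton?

Demand slope: (139 − 83)/(38 − 52) = -4, so Qd = 291 − 4P.
Supply slope: (127 − 107)/(50 − 40) = 2, so Qs = 2P + 27.
Before the tax: set 291 − 4P = 2P + 27 → P* = $44, Q* = 115.
With the tax collected from buyers, demand (in seller-price terms) shifts: Qd = 291 − 4(P + 36).
New equilibrium: buyers pay $56, producers receive $20, Q = 67. (Wedge: Pb − Ps = 36.)
Burden on buyers: $12; on producers: $24. (They sum to $36.)
The less price-elastic side of the market bears the larger share of a per-unit tax.

Buyers bear $12 per ton; producers bear $24 per ton.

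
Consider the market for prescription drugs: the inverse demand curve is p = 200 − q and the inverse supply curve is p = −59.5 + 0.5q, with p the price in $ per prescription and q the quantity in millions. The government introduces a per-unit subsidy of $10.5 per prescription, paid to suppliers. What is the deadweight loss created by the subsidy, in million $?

Inverting to q(p) form: qd = 200 − p; qs = 2p + 119.
Without the subsidy, 200 − p = 2p + 119 gives 3p = 81, so p* = $27 and q* = 173.
With a per-unit subsidy paid to suppliers, each receives p + 10.5 per unit sold, so supply becomes qs = 2(p + 10.5) + 119.
Solving gives q = 180 with buyers paying $20 and suppliers receiving $30.5 (the $10.5 wedge).
Quantity rises by |ΔQ| = |173 − 180| = 7.
DWL = ½ · t · |ΔQ| = ½ · 10.5 · 7 = $36.75.

Deadweight loss = $36.75 million.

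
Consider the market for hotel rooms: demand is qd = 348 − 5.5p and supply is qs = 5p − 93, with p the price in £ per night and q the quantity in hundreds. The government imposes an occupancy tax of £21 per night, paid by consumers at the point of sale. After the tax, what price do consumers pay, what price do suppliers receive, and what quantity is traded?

Consumers pay £52; suppliers receive £31; quantity = 62.

Without the tax, 348 − 5.5p = 5p − 93 gives 10.5p = 441, so p* = £42 and q* = 117.
With the tax collected from consumers, demand (in seller-price terms) shifts: qd = 348 − 5.5(p + 21).
New equilibrium: consumers pay £52, suppliers receive £31, q = 62. (Wedge: pb − ps = 21.)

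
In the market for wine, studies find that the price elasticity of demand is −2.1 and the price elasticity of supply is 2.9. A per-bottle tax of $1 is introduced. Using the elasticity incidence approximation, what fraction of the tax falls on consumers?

Consumers' share ≈ 0.58.

Incidence ratio: consumers' share ≈ εs / (εs + |εd|) = 2.9 / (2.9 + 2.1) = 0.58.
Supply is the more elastic side, so consumers bear the larger share.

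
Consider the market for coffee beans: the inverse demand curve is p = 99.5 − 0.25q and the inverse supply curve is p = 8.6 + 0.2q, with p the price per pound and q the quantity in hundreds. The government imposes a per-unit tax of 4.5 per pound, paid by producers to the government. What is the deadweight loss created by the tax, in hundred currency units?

Deadweight loss = 22.5 hundred.

Rewrite in direct form: qd = 398 − 4p and qs = 5p − 43.
Without the tax, 398 − 4p = 5p − 43 gives 9p = 441, so p* = 49 and q* = 202.
With the tax collected from producers, supply shifts: qs = 5(p − 4.5) − 43.
New equilibrium: consumers pay 51.5, producers receive 47, q = 192. (Wedge: pb − ps = 4.5.)
Quantity falls by |ΔQ| = |202 − 192| = 10.
DWL = ½ · t · |ΔQ| = ½ · 4.5 · 10 = 22.5.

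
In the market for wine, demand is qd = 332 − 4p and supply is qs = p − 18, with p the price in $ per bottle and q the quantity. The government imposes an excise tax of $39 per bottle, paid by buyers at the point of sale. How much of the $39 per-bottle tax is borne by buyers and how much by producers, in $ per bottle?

Buyers bear $7.8 per bottle; producers bear $31.2 per bottle.

Before the tax: set 332 − 4p = p − 18 → p* = $70, q* = 52.
With the tax collected from buyers, demand (in seller-price terms) shifts: qd = 332 − 4(p + 39).
New equilibrium: buyers pay $77.8, producers receive $38.8, q = 20.8. (Wedge: pb − ps = 39.)
Burden on buyers: $7.8; on producers: $31.2. (They sum to $39.)
The less price-elastic side of the market bears the larger share of a per-unit tax.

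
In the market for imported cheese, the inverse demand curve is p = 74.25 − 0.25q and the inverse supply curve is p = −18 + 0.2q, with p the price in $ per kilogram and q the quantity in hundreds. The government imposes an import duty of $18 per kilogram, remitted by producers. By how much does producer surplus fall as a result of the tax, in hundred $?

Inverting to q(p) form: qd = 297 − 4p; qs = 5p + 90.
Without the tax, 297 − 4p = 5p + 90 gives 9p = 207, so p* = $23 and q* = 205.
With the tax collected from producers, supply shifts: qs = 5(p − 18) + 90.
New equilibrium: buyers pay $33, producers receive $15, q = 165. (Wedge: pb − ps = 18.)
ΔPS is the trapezoid between Q = 165 and Q = 205 of height $8: ½ · (205 + 165) · 8 = $1480.

Producer surplus falls by $1480 hundred.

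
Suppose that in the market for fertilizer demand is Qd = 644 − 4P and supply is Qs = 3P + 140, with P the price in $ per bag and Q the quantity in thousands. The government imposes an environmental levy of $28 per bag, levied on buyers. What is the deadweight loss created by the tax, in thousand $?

Before the tax: set 644 − 4P = 3P + 140 → P* = $72, Q* = 356.
With the tax collected from buyers, demand (in seller-price terms) shifts: Qd = 644 − 4(P + 28).
Solving gives Q = 308 with buyers paying $84 and sellers receiving $56 (the $28 wedge).
Quantity falls by |ΔQ| = |356 − 308| = 48.
DWL = ½ · t · |ΔQ| = ½ · 28 · 48 = $672.

Deadweight loss = $672 thousand.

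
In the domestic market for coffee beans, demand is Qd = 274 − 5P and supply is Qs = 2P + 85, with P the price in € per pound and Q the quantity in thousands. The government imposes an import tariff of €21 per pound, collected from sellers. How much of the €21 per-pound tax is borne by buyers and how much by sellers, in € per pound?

Without the tax, 274 − 5P = 2P + 85 gives 7P = 189, so P* = €27 and Q* = 139.
With the tax collected from sellers, supply shifts: Qs = 2(P − 21) + 85.
Solving gives Q = 109 with buyers paying €33 and sellers receiving €12 (the €21 wedge).
Burden on buyers: €6; on sellers: €15. (They sum to €21.)

Buyers bear €6 per pound; sellers bear €15 per pound.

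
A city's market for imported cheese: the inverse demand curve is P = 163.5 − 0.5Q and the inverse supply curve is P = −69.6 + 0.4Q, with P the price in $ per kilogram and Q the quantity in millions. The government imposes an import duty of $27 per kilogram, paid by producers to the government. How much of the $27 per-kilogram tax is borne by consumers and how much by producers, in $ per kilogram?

Inverting to Q(P) form: Qd = 327 − 2P; Qs = 2.5P + 174.
Before the tax: set 327 − 2P = 2.5P + 174 → P* = $34, Q* = 259.
With the tax collected from producers, supply shifts: Qs = 2.5(P − 27) + 174.
Solving gives Q = 229 with consumers paying $49 and producers receiving $22 (the $27 wedge).
Burden on consumers: $15; on producers: $12. (They sum to $27.)

Consumers bear $15 per kilogram; producers bear $12 per kilogram.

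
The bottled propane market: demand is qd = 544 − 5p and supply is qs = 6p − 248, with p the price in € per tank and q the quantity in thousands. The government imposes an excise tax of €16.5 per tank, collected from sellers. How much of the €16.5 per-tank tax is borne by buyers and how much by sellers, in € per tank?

Before the tax: set 544 − 5p = 6p − 248 → p* = €72, q* = 184.
With the tax collected from sellers, supply shifts: qs = 6(p − 16.5) − 248.
Solving gives q = 139 with buyers paying €81 and sellers receiving €64.5 (the €16.5 wedge).
Burden on buyers: €9; on sellers: €7.5. (They sum to €16.5.)
The less price-elastic side of the market bears the larger share of a per-unit tax.

Buyers bear €9 per tank; sellers bear €7.5 per tank.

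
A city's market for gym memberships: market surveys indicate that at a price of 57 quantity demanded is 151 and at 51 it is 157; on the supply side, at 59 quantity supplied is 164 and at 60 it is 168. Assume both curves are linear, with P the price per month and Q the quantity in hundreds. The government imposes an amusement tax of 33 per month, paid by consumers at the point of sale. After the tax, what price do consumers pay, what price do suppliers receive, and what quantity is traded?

Demand slope: (157 − 151)/(51 − 57) = -1, so Qd = 208 − P.
Supply slope: (168 − 164)/(60 − 59) = 4, so Qs = 4P − 72.
Without the tax, 208 − P = 4P − 72 gives 5P = 280, so P* = 56 and Q* = 152.
With the tax collected from consumers, demand (in seller-price terms) shifts: Qd = 208 − (P + 33).
Solving gives Q = 125.6 with consumers paying 82.4 and suppliers receiving 49.4 (the 33 wedge).
The less price-elastic side of the market bears the larger share of a per-unit tax.

Consumers pay 82.4; suppliers receive 49.4; quantity = 125.6.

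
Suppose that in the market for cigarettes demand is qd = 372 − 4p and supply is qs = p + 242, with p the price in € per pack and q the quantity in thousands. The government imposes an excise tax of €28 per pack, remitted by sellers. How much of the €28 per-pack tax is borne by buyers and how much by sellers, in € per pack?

Buyers bear €5.6 per pack; sellers bear €22.4 per pack.

Without the tax, 372 − 4p = p + 242 gives 5p = 130, so p* = €26 and q* = 268.
With the tax collected from sellers, supply shifts: qs = (p − 28) + 242.
New equilibrium: buyers pay €31.6, sellers receive €3.6, q = 245.6. (Wedge: pb − ps = 28.)
Burden on buyers: €5.6; on sellers: €22.4. (They sum to €28.)
The less price-elastic side of the market bears the larger share of a per-unit tax.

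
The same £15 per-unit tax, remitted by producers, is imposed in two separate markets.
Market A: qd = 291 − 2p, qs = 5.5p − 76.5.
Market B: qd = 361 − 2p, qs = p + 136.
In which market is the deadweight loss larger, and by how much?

Market A: pre-tax p* = £49, q* = 193; post-tax q = 171; deadweight loss = £165.
Market B: pre-tax p* = £75, q* = 211; post-tax q = 201; deadweight loss = £75.
Difference: £165 vs £75 → market A is larger by £90.

Market A, by £90.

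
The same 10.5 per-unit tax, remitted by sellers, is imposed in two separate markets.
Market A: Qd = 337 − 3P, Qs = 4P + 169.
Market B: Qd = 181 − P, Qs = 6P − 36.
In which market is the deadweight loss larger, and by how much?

Market A, by 47.25.

Market A: pre-tax P* = 24, Q* = 265; post-tax Q = 247; deadweight loss = 94.5.
Market B: pre-tax P* = 31, Q* = 150; post-tax Q = 141; deadweight loss = 47.25.
Difference: 94.5 vs 47.25 → market A is larger by 47.25.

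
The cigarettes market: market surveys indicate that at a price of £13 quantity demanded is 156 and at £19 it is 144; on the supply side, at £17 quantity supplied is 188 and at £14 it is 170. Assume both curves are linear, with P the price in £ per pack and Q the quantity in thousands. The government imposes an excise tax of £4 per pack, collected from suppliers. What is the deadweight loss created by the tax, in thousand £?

Deadweight loss = £12 thousand.

Demand slope: (144 − 156)/(19 − 13) = -2, so Qd = 182 − 2P.
Supply slope: (170 − 188)/(14 − 17) = 6, so Qs = 6P + 86.
Without the tax, 182 − 2P = 6P + 86 gives 8P = 96, so P* = £12 and Q* = 158.
With the tax collected from suppliers, supply shifts: Qs = 6(P − 4) + 86.
Solving gives Q = 152 with buyers paying £15 and suppliers receiving £11 (the £4 wedge).
Quantity falls by |ΔQ| = |158 − 152| = 6.
DWL = ½ · t · |ΔQ| = ½ · 4 · 6 = £12.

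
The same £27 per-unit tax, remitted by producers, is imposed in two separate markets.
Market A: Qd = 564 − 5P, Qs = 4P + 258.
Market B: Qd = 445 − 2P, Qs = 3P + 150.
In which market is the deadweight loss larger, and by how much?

Market A: pre-tax P* = £34, Q* = 394; post-tax Q = 334; deadweight loss = £810.
Market B: pre-tax P* = £59, Q* = 327; post-tax Q = 294.6; deadweight loss = £437.4.
Difference: £810 vs £437.4 → market A is larger by £372.6.

Market A, by £372.6.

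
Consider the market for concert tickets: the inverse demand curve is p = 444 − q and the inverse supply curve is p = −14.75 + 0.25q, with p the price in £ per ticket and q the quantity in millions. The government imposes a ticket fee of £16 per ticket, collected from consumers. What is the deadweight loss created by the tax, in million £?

Inverting to q(p) form: qd = 444 − p; qs = 4p + 59.
Without the tax, 444 − p = 4p + 59 gives 5p = 385, so p* = £77 and q* = 367.
With the tax collected from consumers, demand (in seller-price terms) shifts: qd = 444 − (p + 16).
Solving gives q = 354.2 with consumers paying £89.8 and suppliers receiving £73.8 (the £16 wedge).
Quantity falls by |ΔQ| = |367 − 354.2| = 12.8.
DWL = ½ · t · |ΔQ| = ½ · 16 · 12.8 = £102.4.

Deadweight loss = £102.4 million.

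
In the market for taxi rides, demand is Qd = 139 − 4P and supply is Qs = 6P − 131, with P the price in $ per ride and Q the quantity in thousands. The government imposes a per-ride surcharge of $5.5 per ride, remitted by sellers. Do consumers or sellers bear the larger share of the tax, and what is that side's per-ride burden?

Before the tax: set 139 − 4P = 6P − 131 → P* = $27, Q* = 31.
With the tax collected from sellers, supply shifts: Qs = 6(P − 5.5) − 131.
New equilibrium: consumers pay $30.3, sellers receive $24.8, Q = 17.8. (Wedge: Pb − Ps = 5.5.)
Per-ride burden: consumers $3.3, sellers $2.2.
Consumers take the larger share because demand is less price-elastic here (demand slope 4 vs supply slope 6).
The less price-elastic side of the market bears the larger share of a per-unit tax.

Consumers bear the larger share: $3.3 per ride.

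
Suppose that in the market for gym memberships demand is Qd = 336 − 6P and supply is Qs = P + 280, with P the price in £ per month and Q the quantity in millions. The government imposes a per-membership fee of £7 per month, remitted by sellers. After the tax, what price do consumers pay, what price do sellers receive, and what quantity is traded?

Before the tax: set 336 − 6P = P + 280 → P* = £8, Q* = 288.
With the tax collected from sellers, supply shifts: Qs = (P − 7) + 280.
New equilibrium: consumers pay £9, sellers receive £2, Q = 282. (Wedge: Pb − Ps = 7.)
The less price-elastic side of the market bears the larger share of a per-unit tax.

Consumers pay £9; sellers receive £2; quantity = 282.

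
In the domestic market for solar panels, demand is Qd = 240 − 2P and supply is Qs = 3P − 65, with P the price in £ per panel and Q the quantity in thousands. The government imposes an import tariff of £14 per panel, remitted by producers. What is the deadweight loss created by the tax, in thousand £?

Deadweight loss = £117.6 thousand.

Without the tax, 240 − 2P = 3P − 65 gives 5P = 305, so P* = £61 and Q* = 118.
With the tax collected from producers, supply shifts: Qs = 3(P − 14) − 65.
New equilibrium: consumers pay £69.4, producers receive £55.4, Q = 101.2. (Wedge: Pb − Ps = 14.)
Quantity falls by |ΔQ| = |118 − 101.2| = 16.8.
DWL = ½ · t · |ΔQ| = ½ · 14 · 16.8 = £117.6.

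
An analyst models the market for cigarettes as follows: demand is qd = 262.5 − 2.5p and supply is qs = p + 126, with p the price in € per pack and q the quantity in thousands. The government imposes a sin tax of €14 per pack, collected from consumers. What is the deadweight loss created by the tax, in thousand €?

Deadweight loss = €70 thousand.

Before the tax: set 262.5 − 2.5p = p + 126 → p* = €39, q* = 165.
With the tax collected from consumers, demand (in seller-price terms) shifts: qd = 262.5 − 2.5(p + 14).
Solving gives q = 155 with consumers paying €43 and sellers receiving €29 (the €14 wedge).
Quantity falls by |ΔQ| = |165 − 155| = 10.
DWL = ½ · t · |ΔQ| = ½ · 14 · 10 = €70.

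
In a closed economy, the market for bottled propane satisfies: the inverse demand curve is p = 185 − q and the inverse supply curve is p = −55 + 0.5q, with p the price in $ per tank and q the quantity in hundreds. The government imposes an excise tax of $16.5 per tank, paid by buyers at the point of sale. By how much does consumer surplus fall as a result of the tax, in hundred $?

Consumer surplus falls by $1699.5 hundred.

Rewrite in direct form: qd = 185 − p and qs = 2p + 110.
Before the tax: set 185 − p = 2p + 110 → p* = $25, q* = 160.
With the tax collected from buyers, demand (in seller-price terms) shifts: qd = 185 − (p + 16.5).
New equilibrium: buyers pay $36, suppliers receive $19.5, q = 149. (Wedge: pb − ps = 16.5.)
ΔCS is the trapezoid between Q = 149 and Q = 160 of height $11: ½ · (160 + 149) · 11 = $1699.5.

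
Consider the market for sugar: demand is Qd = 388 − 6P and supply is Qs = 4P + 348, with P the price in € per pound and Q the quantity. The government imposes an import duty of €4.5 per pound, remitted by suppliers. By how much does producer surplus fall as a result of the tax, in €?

Before the tax: set 388 − 6P = 4P + 348 → P* = €4, Q* = 364.
With the tax collected from suppliers, supply shifts: Qs = 4(P − 4.5) + 348.
Solving gives Q = 353.2 with consumers paying €5.8 and suppliers receiving €1.3 (the €4.5 wedge).
ΔPS is the trapezoid between Q = 353.2 and Q = 364 of height €2.7: ½ · (364 + 353.2) · 2.7 = €968.22.

Producer surplus falls by €968.22.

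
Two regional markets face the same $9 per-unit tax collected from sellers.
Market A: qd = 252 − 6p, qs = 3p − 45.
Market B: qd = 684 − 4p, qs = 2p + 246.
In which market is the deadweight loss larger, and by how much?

Market A, by $27.

Market A: pre-tax p* = $33, q* = 54; post-tax q = 36; deadweight loss = $81.
Market B: pre-tax p* = $73, q* = 392; post-tax q = 380; deadweight loss = $54.
Difference: $81 vs $54 → market A is larger by $27.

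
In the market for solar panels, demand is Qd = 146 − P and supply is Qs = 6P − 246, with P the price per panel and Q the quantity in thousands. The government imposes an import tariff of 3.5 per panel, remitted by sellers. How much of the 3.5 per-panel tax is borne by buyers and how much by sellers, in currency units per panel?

Buyers bear 3 per panel; sellers bear 0.5 per panel.

Without the tax, 146 − P = 6P − 246 gives 7P = 392, so P* = 56 and Q* = 90.
With the tax collected from sellers, supply shifts: Qs = 6(P − 3.5) − 246.
New equilibrium: buyers pay 59, sellers receive 55.5, Q = 87. (Wedge: Pb − Ps = 3.5.)
Burden on buyers: 3; on sellers: 0.5. (They sum to 3.5.)
The less price-elastic side of the market bears the larger share of a per-unit tax.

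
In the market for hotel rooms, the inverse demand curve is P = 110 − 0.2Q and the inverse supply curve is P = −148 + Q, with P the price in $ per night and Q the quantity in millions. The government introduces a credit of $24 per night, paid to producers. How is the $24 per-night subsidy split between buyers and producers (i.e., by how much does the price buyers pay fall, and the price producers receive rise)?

Rewrite in direct form: Qd = 550 − 5P and Qs = P + 148.
Without the subsidy, 550 − 5P = P + 148 gives 6P = 402, so P* = $67 and Q* = 215.
With a per-unit subsidy paid to producers, each receives P + 24 per unit sold, so supply becomes Qs = (P + 24) + 148.
Solving gives Q = 235 with buyers paying $63 and producers receiving $87 (the $24 wedge).
Gain to buyers: $4; to producers: $20. (They sum to $24.)

Buyers gain $4 per night; producers gain $20 per night.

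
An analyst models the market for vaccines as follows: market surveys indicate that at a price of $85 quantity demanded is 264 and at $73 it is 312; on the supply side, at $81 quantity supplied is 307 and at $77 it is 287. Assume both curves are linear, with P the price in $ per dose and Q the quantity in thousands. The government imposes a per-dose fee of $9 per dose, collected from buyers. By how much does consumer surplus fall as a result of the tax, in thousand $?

Demand slope: (312 − 264)/(73 − 85) = -4, so Qd = 604 − 4P.
Supply slope: (287 − 307)/(77 − 81) = 5, so Qs = 5P − 98.
Without the tax, 604 − 4P = 5P − 98 gives 9P = 702, so P* = $78 and Q* = 292.
With the tax collected from buyers, demand (in seller-price terms) shifts: Qd = 604 − 4(P + 9).
Solving gives Q = 272 with buyers paying $83 and sellers receiving $74 (the $9 wedge).
ΔCS is the trapezoid between Q = 272 and Q = 292 of height $5: ½ · (292 + 272) · 5 = $1410.

Consumer surplus falls by $1410 thousand.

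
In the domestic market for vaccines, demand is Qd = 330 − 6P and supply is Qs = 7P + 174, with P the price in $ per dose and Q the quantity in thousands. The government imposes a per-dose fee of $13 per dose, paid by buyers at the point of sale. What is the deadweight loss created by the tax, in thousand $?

Before the tax: set 330 − 6P = 7P + 174 → P* = $12, Q* = 258.
With the tax collected from buyers, demand (in seller-price terms) shifts: Qd = 330 − 6(P + 13).
Solving gives Q = 216 with buyers paying $19 and suppliers receiving $6 (the $13 wedge).
Quantity falls by |ΔQ| = |258 − 216| = 42.
DWL = ½ · t · |ΔQ| = ½ · 13 · 42 = $273.

Deadweight loss = $273 thousand.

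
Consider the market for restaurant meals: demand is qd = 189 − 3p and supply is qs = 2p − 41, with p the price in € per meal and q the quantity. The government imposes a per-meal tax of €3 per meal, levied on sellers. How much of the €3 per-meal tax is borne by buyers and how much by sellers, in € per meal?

Buyers bear €1.2 per meal; sellers bear €1.8 per meal.

Without the tax, 189 − 3p = 2p − 41 gives 5p = 230, so p* = €46 and q* = 51.
With the tax collected from sellers, supply shifts: qs = 2(p − 3) − 41.
Solving gives q = 47.4 with buyers paying €47.2 and sellers receiving €44.2 (the €3 wedge).
Burden on buyers: €1.2; on sellers: €1.8. (They sum to €3.)
The less price-elastic side of the market bears the larger share of a per-unit tax.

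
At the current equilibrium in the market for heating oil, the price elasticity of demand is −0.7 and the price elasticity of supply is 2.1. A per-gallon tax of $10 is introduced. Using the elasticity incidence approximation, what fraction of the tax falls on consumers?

Incidence ratio: consumers' share ≈ εs / (εs + |εd|) = 2.1 / (2.1 + 0.7) = 0.75.
Supply is the more elastic side, so consumers bear the larger share.

Consumers' share ≈ 0.75.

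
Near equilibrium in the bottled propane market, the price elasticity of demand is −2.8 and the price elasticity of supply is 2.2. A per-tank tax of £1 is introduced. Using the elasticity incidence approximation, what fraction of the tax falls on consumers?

Consumers' share ≈ 0.44.

Incidence ratio: consumers' share ≈ εs / (εs + |εd|) = 2.2 / (2.2 + 2.8) = 0.44.
Supply is the less elastic side, so consumers bear the smaller share.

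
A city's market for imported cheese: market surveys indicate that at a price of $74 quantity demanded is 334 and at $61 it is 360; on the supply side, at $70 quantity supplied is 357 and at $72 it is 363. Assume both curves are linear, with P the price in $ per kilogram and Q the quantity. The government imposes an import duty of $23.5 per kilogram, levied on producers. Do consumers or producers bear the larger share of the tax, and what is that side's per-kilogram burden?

Demand slope: (360 − 334)/(61 − 74) = -2, so Qd = 482 − 2P.
Supply slope: (363 − 357)/(72 − 70) = 3, so Qs = 3P + 147.
Before the tax: set 482 − 2P = 3P + 147 → P* = $67, Q* = 348.
With the tax collected from producers, supply shifts: Qs = 3(P − 23.5) + 147.
Solving gives Q = 319.8 with consumers paying $81.1 and producers receiving $57.6 (the $23.5 wedge).
Per-kilogram burden: consumers $14.1, producers $9.4.
Consumers take the larger share because demand is less price-elastic here (demand slope 2 vs supply slope 3).
The less price-elastic side of the market bears the larger share of a per-unit tax.

Consumers bear the larger share: $14.1 per kilogram.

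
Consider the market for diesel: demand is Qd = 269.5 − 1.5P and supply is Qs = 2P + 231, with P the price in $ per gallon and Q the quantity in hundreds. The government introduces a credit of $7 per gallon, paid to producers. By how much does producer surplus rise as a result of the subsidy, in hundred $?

Before the subsidy: set 269.5 − 1.5P = 2P + 231 → P* = $11, Q* = 253.
With a per-unit subsidy paid to producers, each receives P + 7 per unit sold, so supply becomes Qs = 2(P + 7) + 231.
New equilibrium: buyers pay $7, producers receive $14, Q = 259. (Wedge: Pb − Ps = −7.)
ΔPS is the trapezoid between Q = 259 and Q = 253 of height $3: ½ · (253 + 259) · 3 = $768.

Producer surplus rises by $768 hundred.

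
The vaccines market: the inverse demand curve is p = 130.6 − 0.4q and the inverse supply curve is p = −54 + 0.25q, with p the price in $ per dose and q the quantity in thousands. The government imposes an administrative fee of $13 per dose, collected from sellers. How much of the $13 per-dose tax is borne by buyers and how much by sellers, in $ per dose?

Buyers bear $8 per dose; sellers bear $5 per dose.

Rewrite in direct form: qd = 326.5 − 2.5p and qs = 4p + 216.
Before the tax: set 326.5 − 2.5p = 4p + 216 → p* = $17, q* = 284.
With the tax collected from sellers, supply shifts: qs = 4(p − 13) + 216.
New equilibrium: buyers pay $25, sellers receive $12, q = 264. (Wedge: pb − ps = 13.)
Burden on buyers: $8; on sellers: $5. (They sum to $13.)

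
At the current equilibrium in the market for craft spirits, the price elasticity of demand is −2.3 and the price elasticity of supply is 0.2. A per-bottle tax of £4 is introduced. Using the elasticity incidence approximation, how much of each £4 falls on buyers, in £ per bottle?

Buyers bear ≈ £0.32 per bottle.

Incidence ratio: buyers' share ≈ εs / (εs + |εd|) = 0.2 / (0.2 + 2.3) = 0.08.
So buyers bear ≈ 0.08 × £4 = £0.32; producers bear £3.68.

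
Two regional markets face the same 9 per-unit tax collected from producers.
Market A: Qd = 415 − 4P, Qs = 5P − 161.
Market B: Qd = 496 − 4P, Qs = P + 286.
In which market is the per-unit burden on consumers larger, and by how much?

Market A, by 3.2.

Market A: pre-tax P* = 64, Q* = 159; post-tax Q = 139; per-unit burden on consumers = 5.
Market B: pre-tax P* = 42, Q* = 328; post-tax Q = 320.8; per-unit burden on consumers = 1.8.
Difference: 5 vs 1.8 → market A is larger by 3.2.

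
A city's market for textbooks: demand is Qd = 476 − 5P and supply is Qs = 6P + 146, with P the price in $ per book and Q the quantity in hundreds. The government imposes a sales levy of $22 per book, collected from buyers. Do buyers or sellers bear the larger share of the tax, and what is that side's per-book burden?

Buyers bear the larger share: $12 per book.

Before the tax: set 476 − 5P = 6P + 146 → P* = $30, Q* = 326.
With the tax collected from buyers, demand (in seller-price terms) shifts: Qd = 476 − 5(P + 22).
Solving gives Q = 266 with buyers paying $42 and sellers receiving $20 (the $22 wedge).
Per-book burden: buyers $12, sellers $10.
Buyers take the larger share because demand is less price-elastic here (demand slope 5 vs supply slope 6).
The less price-elastic side of the market bears the larger share of a per-unit tax.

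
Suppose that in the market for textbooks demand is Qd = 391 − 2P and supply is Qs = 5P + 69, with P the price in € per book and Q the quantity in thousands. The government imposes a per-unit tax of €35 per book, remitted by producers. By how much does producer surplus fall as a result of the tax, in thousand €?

Before the tax: set 391 − 2P = 5P + 69 → P* = €46, Q* = 299.
With the tax collected from producers, supply shifts: Qs = 5(P − 35) + 69.
New equilibrium: consumers pay €71, producers receive €36, Q = 249. (Wedge: Pb − Ps = 35.)
ΔPS is the trapezoid between Q = 249 and Q = 299 of height €10: ½ · (299 + 249) · 10 = €2740.

Producer surplus falls by €2740 thousand.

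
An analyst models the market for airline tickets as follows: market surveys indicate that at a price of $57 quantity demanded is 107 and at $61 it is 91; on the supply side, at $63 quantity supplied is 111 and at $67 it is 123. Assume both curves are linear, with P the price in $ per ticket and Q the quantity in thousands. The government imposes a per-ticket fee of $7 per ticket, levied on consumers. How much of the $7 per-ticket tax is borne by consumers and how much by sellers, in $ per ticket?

Demand slope: (91 − 107)/(61 − 57) = -4, so Qd = 335 − 4P.
Supply slope: (123 − 111)/(67 − 63) = 3, so Qs = 3P − 78.
Before the tax: set 335 − 4P = 3P − 78 → P* = $59, Q* = 99.
With the tax collected from consumers, demand (in seller-price terms) shifts: Qd = 335 − 4(P + 7).
New equilibrium: consumers pay $62, sellers receive $55, Q = 87. (Wedge: Pb − Ps = 7.)
Burden on consumers: $3; on sellers: $4. (They sum to $7.)
The less price-elastic side of the market bears the larger share of a per-unit tax.

Consumers bear $3 per ticket; sellers bear $4 per ticket.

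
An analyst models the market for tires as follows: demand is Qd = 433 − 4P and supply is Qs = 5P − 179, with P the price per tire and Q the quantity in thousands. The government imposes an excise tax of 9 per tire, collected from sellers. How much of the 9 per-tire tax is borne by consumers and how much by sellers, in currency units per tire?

Without the tax, 433 − 4P = 5P − 179 gives 9P = 612, so P* = 68 and Q* = 161.
With the tax collected from sellers, supply shifts: Qs = 5(P − 9) − 179.
Solving gives Q = 141 with consumers paying 73 and sellers receiving 64 (the 9 wedge).
Burden on consumers: 5; on sellers: 4. (They sum to 9.)

Consumers bear 5 per tire; sellers bear 4 per tire.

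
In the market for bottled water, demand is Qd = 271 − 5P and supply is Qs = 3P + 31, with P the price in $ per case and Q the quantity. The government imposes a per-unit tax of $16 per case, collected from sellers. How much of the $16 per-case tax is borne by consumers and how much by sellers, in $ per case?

Without the tax, 271 − 5P = 3P + 31 gives 8P = 240, so P* = $30 and Q* = 121.
With the tax collected from sellers, supply shifts: Qs = 3(P − 16) + 31.
New equilibrium: consumers pay $36, sellers receive $20, Q = 91. (Wedge: Pb − Ps = 16.)
Burden on consumers: $6; on sellers: $10. (They sum to $16.)

Consumers bear $6 per case; sellers bear $10 per case.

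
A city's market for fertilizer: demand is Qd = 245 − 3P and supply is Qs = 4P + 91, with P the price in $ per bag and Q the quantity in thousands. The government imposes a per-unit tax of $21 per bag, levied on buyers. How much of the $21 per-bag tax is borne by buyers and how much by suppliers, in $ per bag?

Before the tax: set 245 − 3P = 4P + 91 → P* = $22, Q* = 179.
With the tax collected from buyers, demand (in seller-price terms) shifts: Qd = 245 − 3(P + 21).
New equilibrium: buyers pay $34, suppliers receive $13, Q = 143. (Wedge: Pb − Ps = 21.)
Burden on buyers: $12; on suppliers: $9. (They sum to $21.)
The less price-elastic side of the market bears the larger share of a per-unit tax.

Buyers bear $12 per bag; suppliers bear $9 per bag.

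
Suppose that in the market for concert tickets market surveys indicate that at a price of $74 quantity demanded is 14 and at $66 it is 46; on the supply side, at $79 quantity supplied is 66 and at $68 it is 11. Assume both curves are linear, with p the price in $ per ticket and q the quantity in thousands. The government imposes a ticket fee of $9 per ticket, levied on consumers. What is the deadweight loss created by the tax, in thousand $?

Demand slope: (46 − 14)/(66 − 74) = -4, so qd = 310 − 4p.
Supply slope: (11 − 66)/(68 − 79) = 5, so qs = 5p − 329.
Without the tax, 310 − 4p = 5p − 329 gives 9p = 639, so p* = $71 and q* = 26.
With the tax collected from consumers, demand (in seller-price terms) shifts: qd = 310 − 4(p + 9).
Solving gives q = 6 with consumers paying $76 and sellers receiving $67 (the $9 wedge).
Quantity falls by |ΔQ| = |26 − 6| = 20.
DWL = ½ · t · |ΔQ| = ½ · 9 · 20 = $90.

Deadweight loss = $90 thousand.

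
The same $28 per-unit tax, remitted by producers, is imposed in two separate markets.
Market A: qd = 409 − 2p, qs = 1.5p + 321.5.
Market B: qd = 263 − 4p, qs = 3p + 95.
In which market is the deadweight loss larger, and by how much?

Market A: pre-tax p* = $25, q* = 359; post-tax q = 335; deadweight loss = $336.
Market B: pre-tax p* = $24, q* = 167; post-tax q = 119; deadweight loss = $672.
Difference: $336 vs $672 → market B is larger by $336.

Market B, by $336.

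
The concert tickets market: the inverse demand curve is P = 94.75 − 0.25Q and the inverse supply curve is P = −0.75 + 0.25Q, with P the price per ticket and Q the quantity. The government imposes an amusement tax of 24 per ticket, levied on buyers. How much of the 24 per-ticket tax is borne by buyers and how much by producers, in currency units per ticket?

Inverting to Q(P) form: Qd = 379 − 4P; Qs = 4P + 3.
Before the tax: set 379 − 4P = 4P + 3 → P* = 47, Q* = 191.
With the tax collected from buyers, demand (in seller-price terms) shifts: Qd = 379 − 4(P + 24).
Solving gives Q = 143 with buyers paying 59 and producers receiving 35 (the 24 wedge).
Burden on buyers: 12; on producers: 12. (They sum to 24.)
The less price-elastic side of the market bears the larger share of a per-unit tax.

Buyers bear 12 per ticket; producers bear 12 per ticket.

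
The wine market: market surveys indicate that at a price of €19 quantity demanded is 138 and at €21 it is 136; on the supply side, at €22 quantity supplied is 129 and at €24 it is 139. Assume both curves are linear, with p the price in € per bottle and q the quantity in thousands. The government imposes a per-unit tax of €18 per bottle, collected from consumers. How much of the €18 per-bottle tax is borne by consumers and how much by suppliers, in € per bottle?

Demand slope: (136 − 138)/(21 − 19) = -1, so qd = 157 − p.
Supply slope: (139 − 129)/(24 − 22) = 5, so qs = 5p + 19.
Before the tax: set 157 − p = 5p + 19 → p* = €23, q* = 134.
With the tax collected from consumers, demand (in seller-price terms) shifts: qd = 157 − (p + 18).
Solving gives q = 119 with consumers paying €38 and suppliers receiving €20 (the €18 wedge).
Burden on consumers: €15; on suppliers: €3. (They sum to €18.)
The less price-elastic side of the market bears the larger share of a per-unit tax.

Consumers bear €15 per bottle; suppliers bear €3 per bottle.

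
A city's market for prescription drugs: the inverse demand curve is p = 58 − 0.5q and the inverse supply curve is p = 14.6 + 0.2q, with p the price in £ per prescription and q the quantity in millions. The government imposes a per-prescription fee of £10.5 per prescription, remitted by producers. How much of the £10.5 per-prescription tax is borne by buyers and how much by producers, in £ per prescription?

Inverting to q(p) form: qd = 116 − 2p; qs = 5p − 73.
Without the tax, 116 − 2p = 5p − 73 gives 7p = 189, so p* = £27 and q* = 62.
With the tax collected from producers, supply shifts: qs = 5(p − 10.5) − 73.
Solving gives q = 47 with buyers paying £34.5 and producers receiving £24 (the £10.5 wedge).
Burden on buyers: £7.5; on producers: £3. (They sum to £10.5.)

Buyers bear £7.5 per prescription; producers bear £3 per prescription.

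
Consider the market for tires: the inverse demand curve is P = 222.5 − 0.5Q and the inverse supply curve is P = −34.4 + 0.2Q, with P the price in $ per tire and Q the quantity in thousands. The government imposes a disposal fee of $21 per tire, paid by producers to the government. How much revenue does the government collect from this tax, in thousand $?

Rewrite in direct form: Qd = 445 − 2P and Qs = 5P + 172.
Without the tax, 445 − 2P = 5P + 172 gives 7P = 273, so P* = $39 and Q* = 367.
With the tax collected from producers, supply shifts: Qs = 5(P − 21) + 172.
New equilibrium: consumers pay $54, producers receive $33, Q = 337. (Wedge: Pb − Ps = 21.)
Revenue = t · Q = 21 · 337 = $7077.

Tax revenue = $7077 thousand.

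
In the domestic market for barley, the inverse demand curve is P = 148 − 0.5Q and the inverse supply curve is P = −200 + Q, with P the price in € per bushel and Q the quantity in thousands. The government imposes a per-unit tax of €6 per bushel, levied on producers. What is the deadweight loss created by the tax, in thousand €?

Deadweight loss = €12 thousand.

Inverting to Q(P) form: Qd = 296 − 2P; Qs = P + 200.
Before the tax: set 296 − 2P = P + 200 → P* = €32, Q* = 232.
With the tax collected from producers, supply shifts: Qs = (P − 6) + 200.
New equilibrium: consumers pay €34, producers receive €28, Q = 228. (Wedge: Pb − Ps = 6.)
Quantity falls by |ΔQ| = |232 − 228| = 4.
DWL = ½ · t · |ΔQ| = ½ · 6 · 4 = €12.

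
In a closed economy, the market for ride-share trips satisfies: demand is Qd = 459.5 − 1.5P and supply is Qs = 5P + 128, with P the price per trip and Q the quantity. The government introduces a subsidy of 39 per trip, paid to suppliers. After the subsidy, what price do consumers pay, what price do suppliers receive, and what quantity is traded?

Consumers pay 21; suppliers receive 60; quantity = 428.

Before the subsidy: set 459.5 − 1.5P = 5P + 128 → P* = 51, Q* = 383.
With a per-unit subsidy paid to suppliers, each receives P + 39 per unit sold, so supply becomes Qs = 5(P + 39) + 128.
Solving gives Q = 428 with consumers paying 21 and suppliers receiving 60 (the 39 wedge).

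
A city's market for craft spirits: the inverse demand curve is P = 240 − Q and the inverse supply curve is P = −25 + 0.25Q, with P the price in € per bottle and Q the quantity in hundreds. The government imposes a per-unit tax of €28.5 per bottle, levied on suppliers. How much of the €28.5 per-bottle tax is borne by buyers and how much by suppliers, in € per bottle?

Rewrite in direct form: Qd = 240 − P and Qs = 4P + 100.
Without the tax, 240 − P = 4P + 100 gives 5P = 140, so P* = €28 and Q* = 212.
With the tax collected from suppliers, supply shifts: Qs = 4(P − 28.5) + 100.
Solving gives Q = 189.2 with buyers paying €50.8 and suppliers receiving €22.3 (the €28.5 wedge).
Burden on buyers: €22.8; on suppliers: €5.7. (They sum to €28.5.)
The less price-elastic side of the market bears the larger share of a per-unit tax.

Buyers bear €22.8 per bottle; suppliers bear €5.7 per bottle.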